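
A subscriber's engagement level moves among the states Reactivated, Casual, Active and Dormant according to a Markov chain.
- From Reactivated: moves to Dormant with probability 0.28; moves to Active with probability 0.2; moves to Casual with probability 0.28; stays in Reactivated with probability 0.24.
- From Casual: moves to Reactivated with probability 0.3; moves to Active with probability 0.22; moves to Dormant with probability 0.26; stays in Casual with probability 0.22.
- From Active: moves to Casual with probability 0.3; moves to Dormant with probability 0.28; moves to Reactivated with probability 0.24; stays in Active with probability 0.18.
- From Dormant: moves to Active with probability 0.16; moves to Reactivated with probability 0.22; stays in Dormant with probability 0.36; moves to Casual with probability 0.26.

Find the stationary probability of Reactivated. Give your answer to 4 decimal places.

0.2498

Let the stationary distribution be π with π = πP and π_1 + π_2 + π_3 + π_4 = 1.
π_1 = 0.24·π_1 + 0.3·π_2 + 0.24·π_3 + 0.22·π_4
π_2 = 0.28·π_1 + 0.22·π_2 + 0.3·π_3 + 0.26·π_4
π_3 = 0.2·π_1 + 0.22·π_2 + 0.18·π_3 + 0.16·π_4
Solving with the normalization constraint gives π = (0.2498, 0.2621, 0.1895, 0.2987).
So the stationary probability of Reactivated is 0.2498.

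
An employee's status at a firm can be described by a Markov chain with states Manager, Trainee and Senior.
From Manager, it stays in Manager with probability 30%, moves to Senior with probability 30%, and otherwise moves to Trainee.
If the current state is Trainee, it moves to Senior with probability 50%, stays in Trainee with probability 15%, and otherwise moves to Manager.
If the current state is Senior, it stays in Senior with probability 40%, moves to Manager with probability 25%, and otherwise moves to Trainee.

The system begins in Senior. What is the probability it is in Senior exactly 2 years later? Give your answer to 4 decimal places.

0.4100

Sum over the intermediate state after 1 year:
P = P(Senior→Manager)·P(Manager→Senior) + P(Senior→Trainee)·P(Trainee→Senior) + P(Senior→Senior)·P(Senior→Senior)
  = 0.25×0.3 + 0.35×0.5 + 0.4×0.4
  = 0.0750 + 0.1750 + 0.1600 = 0.4100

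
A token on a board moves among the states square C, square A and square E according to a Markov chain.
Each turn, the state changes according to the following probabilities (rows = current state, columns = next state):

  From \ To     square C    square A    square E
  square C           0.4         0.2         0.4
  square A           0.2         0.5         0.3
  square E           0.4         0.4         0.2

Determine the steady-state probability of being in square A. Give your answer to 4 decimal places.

0.3721

Let the stationary distribution be π with π = πP and π_1 + π_2 + π_3 = 1.
π_1 = 0.4·π_1 + 0.2·π_2 + 0.4·π_3
π_2 = 0.2·π_1 + 0.5·π_2 + 0.4·π_3
Solving with the normalization constraint gives π = (0.3256, 0.3721, 0.3023).
So the stationary probability of square A is 0.3721.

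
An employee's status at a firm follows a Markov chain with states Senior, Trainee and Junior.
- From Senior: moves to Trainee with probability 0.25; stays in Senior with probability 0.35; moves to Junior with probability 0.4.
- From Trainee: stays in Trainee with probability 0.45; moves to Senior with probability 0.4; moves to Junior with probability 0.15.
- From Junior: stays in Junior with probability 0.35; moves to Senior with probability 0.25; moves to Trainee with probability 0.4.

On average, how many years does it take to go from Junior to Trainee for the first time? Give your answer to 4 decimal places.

Let t(s) be the expected number of years to first reach Trainee from state s, with t(Trainee) = 0. Conditioning on the first year:
t(Senior) = 1 + 0.35·t(Senior) + 0.4·t(Junior)
t(Junior) = 1 + 0.25·t(Senior) + 0.35·t(Junior)
Solving: t(Senior) = 3.2558, t(Junior) = 2.7907.
Expected years from Junior to Trainee: 2.7907.

2.7907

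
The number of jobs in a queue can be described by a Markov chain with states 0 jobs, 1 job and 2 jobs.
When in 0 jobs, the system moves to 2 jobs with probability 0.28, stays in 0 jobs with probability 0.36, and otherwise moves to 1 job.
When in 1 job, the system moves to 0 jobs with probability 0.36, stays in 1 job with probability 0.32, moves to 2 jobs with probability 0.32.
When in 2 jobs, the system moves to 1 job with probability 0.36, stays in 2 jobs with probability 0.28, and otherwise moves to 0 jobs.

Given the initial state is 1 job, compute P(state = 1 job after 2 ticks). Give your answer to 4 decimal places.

0.3472

Sum over the intermediate state after 1 tick:
P = P(1 job→0 jobs)·P(0 jobs→1 job) + P(1 job→1 job)·P(1 job→1 job) + P(1 job→2 jobs)·P(2 jobs→1 job)
  = 0.36×0.36 + 0.32×0.32 + 0.32×0.36
  = 0.1296 + 0.1024 + 0.1152 = 0.3472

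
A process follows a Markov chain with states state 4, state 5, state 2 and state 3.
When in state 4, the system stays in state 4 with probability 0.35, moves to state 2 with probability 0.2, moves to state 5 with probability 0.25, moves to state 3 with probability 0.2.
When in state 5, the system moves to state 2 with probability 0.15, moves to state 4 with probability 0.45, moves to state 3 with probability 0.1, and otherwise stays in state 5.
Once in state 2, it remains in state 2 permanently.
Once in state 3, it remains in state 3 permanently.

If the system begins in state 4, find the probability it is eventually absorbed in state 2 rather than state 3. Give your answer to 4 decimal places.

Let h(s) be the probability of absorption at state 2 starting from transient state s. Then h(state 2) = 1 and h(state 3) = 0. By first-step analysis:
h(state 4) = 0.35·h(state 4) + 0.25·h(state 5) + 0.2·1 + 0.2·0
h(state 5) = 0.45·h(state 4) + 0.3·h(state 5) + 0.15·1 + 0.1·0
Solving: h(state 4) = 0.5182, h(state 5) = 0.5474.
Starting from state 4, the probability is 0.5182.

0.5182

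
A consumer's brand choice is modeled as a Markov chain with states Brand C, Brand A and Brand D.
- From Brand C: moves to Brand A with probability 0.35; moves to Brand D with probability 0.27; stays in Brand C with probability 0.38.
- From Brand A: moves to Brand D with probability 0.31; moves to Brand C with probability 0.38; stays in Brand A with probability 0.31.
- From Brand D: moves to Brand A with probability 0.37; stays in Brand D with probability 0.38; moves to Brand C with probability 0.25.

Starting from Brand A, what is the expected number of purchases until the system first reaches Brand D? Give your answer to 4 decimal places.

3.3921

Let t(s) be the expected number of purchases to first reach Brand D from state s, with t(Brand D) = 0. Conditioning on the first purchase:
t(Brand C) = 1 + 0.38·t(Brand C) + 0.35·t(Brand A)
t(Brand A) = 1 + 0.38·t(Brand C) + 0.31·t(Brand A)
Solving: t(Brand C) = 3.5278, t(Brand A) = 3.3921.
Expected purchases from Brand A to Brand D: 3.3921.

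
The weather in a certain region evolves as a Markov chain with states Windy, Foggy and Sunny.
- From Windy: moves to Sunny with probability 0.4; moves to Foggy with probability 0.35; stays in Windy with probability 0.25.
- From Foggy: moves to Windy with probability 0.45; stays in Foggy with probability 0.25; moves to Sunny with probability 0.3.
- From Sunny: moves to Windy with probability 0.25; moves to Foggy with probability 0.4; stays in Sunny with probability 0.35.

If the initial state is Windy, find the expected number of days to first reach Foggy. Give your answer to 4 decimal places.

2.7097

Let t(s) be the expected number of days to first reach Foggy from state s, with t(Foggy) = 0. Conditioning on the first day:
t(Windy) = 1 + 0.25·t(Windy) + 0.4·t(Sunny)
t(Sunny) = 1 + 0.25·t(Windy) + 0.35·t(Sunny)
Solving: t(Windy) = 2.7097, t(Sunny) = 2.5806.
Expected days from Windy to Foggy: 2.7097.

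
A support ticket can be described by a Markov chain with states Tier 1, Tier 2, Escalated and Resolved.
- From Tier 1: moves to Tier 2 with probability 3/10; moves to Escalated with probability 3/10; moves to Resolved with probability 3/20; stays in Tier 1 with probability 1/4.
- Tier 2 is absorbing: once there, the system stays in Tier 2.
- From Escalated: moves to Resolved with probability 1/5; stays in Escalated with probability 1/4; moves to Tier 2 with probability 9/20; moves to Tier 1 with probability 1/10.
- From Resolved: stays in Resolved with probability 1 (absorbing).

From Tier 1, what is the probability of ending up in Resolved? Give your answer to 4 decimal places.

Let h(s) be the probability of absorption at Resolved starting from transient state s. Then h(Resolved) = 1 and h(Tier 2) = 0. By first-step analysis:
h(Tier 1) = 0.25·h(Tier 1) + 0.3·0 + 0.3·h(Escalated) + 0.15·1
h(Escalated) = 0.1·h(Tier 1) + 0.45·0 + 0.25·h(Escalated) + 0.2·1
Solving: h(Tier 1) = 0.3239, h(Escalated) = 0.3099.
Starting from Tier 1, the probability is 0.3239.

0.3239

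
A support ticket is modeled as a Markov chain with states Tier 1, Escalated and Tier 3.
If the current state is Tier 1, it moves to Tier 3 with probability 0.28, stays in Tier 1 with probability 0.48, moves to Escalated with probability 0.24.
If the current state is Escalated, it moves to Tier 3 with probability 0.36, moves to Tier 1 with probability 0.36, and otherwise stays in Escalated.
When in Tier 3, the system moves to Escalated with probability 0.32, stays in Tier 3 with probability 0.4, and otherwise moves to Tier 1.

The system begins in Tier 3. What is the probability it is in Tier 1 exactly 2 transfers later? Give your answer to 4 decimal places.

Sum over the intermediate state after 1 transfer:
P = P(Tier 3→Tier 1)·P(Tier 1→Tier 1) + P(Tier 3→Escalated)·P(Escalated→Tier 1) + P(Tier 3→Tier 3)·P(Tier 3→Tier 1)
  = 0.28×0.48 + 0.32×0.36 + 0.4×0.28
  = 0.1344 + 0.1152 + 0.1120 = 0.3616

0.3616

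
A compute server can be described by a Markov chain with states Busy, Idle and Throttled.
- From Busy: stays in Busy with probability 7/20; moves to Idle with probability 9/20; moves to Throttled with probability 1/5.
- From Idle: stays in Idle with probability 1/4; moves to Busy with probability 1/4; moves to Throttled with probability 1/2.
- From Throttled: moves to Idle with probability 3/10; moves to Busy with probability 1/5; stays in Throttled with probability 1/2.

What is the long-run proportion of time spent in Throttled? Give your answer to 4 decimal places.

0.4237

Let the stationary distribution be π with π = πP and π_1 + π_2 + π_3 = 1.
π_1 = 0.35·π_1 + 0.25·π_2 + 0.2·π_3
π_2 = 0.45·π_1 + 0.25·π_2 + 0.3·π_3
Solving with the normalization constraint gives π = (0.2542, 0.3220, 0.4237).
So the stationary probability of Throttled is 0.4237.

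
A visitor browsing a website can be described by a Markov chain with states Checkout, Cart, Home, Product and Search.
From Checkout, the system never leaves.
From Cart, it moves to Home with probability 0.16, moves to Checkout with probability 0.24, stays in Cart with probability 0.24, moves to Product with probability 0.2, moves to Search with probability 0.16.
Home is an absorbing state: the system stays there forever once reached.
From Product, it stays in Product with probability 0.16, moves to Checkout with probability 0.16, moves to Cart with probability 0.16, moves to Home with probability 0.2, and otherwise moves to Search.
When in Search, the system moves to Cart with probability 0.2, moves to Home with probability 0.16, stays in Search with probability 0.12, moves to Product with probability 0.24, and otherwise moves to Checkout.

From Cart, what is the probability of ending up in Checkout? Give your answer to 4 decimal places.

0.5794

Let h(s) be the probability of absorption at Checkout starting from transient state s. Then h(Checkout) = 1 and h(Home) = 0. By first-step analysis:
h(Cart) = 0.24·1 + 0.24·h(Cart) + 0.16·0 + 0.2·h(Product) + 0.16·h(Search)
h(Product) = 0.16·1 + 0.16·h(Cart) + 0.2·0 + 0.16·h(Product) + 0.32·h(Search)
h(Search) = 0.28·1 + 0.2·h(Cart) + 0.16·0 + 0.24·h(Product) + 0.12·h(Search)
Solving: h(Cart) = 0.5794, h(Product) = 0.5270, h(Search) = 0.5936.
Starting from Cart, the probability is 0.5794.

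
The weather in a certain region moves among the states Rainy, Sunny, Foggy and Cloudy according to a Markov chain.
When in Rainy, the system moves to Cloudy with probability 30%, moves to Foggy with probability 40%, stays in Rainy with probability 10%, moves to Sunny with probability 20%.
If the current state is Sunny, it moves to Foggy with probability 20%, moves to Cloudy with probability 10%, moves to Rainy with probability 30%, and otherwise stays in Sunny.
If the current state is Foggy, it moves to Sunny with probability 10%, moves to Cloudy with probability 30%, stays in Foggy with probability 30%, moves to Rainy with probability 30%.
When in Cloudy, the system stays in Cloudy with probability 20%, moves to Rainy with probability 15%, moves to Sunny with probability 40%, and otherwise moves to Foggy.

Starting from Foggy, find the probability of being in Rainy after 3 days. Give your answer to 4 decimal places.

0.2235

Propagate the distribution vector 3 days from Foggy.
After 0 days: (0.0000, 0.0000, 1.0000, 0.0000)
After 1 day: (0.3000, 0.1000, 0.3000, 0.3000)
After 2 days: (0.1950, 0.2500, 0.3050, 0.2500)
After 3 days: (0.2235, 0.2695, 0.2820, 0.2250)
P(in Rainy after 3 days) = 0.2235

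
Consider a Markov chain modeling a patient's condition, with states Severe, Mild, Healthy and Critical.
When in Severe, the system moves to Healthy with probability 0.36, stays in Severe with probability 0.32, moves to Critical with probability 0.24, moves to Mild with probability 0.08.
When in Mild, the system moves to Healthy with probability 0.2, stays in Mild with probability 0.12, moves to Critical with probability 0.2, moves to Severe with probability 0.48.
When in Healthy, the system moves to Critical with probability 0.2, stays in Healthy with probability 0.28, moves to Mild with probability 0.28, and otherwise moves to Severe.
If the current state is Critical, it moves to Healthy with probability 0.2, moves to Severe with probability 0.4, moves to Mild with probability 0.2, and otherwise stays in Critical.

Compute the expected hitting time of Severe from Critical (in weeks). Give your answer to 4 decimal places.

2.6225

Let t(s) be the expected number of weeks to first reach Severe from state s, with t(Severe) = 0. Conditioning on the first week:
t(Mild) = 1 + 0.12·t(Mild) + 0.2·t(Healthy) + 0.2·t(Critical)
t(Healthy) = 1 + 0.28·t(Mild) + 0.28·t(Healthy) + 0.2·t(Critical)
t(Critical) = 1 + 0.2·t(Mild) + 0.2·t(Healthy) + 0.2·t(Critical)
Solving: t(Mild) = 2.4282, t(Healthy) = 3.0617, t(Critical) = 2.6225.
Expected weeks from Critical to Severe: 2.6225.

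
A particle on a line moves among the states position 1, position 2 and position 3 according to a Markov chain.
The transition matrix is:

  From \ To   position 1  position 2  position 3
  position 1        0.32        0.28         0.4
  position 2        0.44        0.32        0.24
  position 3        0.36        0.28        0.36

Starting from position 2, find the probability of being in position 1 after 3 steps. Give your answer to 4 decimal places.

0.3687

Propagate the distribution vector 3 steps from position 2.
After 0 steps: (0.0000, 1.0000, 0.0000)
After 1 step: (0.4400, 0.3200, 0.2400)
After 2 steps: (0.3680, 0.2928, 0.3392)
After 3 steps: (0.3687, 0.2917, 0.3396)
P(in position 1 after 3 steps) = 0.3687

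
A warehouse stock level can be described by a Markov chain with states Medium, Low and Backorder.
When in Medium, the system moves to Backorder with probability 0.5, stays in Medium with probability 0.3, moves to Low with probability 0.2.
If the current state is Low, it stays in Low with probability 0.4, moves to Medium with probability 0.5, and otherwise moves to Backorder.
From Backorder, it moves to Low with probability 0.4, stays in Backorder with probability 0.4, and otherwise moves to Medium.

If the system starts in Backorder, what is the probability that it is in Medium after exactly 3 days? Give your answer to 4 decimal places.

Propagate the distribution vector 3 days from Backorder.
After 0 days: (0.0000, 0.0000, 1.0000)
After 1 day: (0.2000, 0.4000, 0.4000)
After 2 days: (0.3400, 0.3600, 0.3000)
After 3 days: (0.3420, 0.3320, 0.3260)
P(in Medium after 3 days) = 0.3420

0.3420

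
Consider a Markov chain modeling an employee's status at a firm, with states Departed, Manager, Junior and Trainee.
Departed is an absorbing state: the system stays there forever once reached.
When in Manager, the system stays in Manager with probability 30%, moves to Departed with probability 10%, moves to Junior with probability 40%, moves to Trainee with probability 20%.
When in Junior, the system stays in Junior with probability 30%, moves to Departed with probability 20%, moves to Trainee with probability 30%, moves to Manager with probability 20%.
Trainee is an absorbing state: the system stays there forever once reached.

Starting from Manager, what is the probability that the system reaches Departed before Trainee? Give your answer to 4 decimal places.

Let h(s) be the probability of absorption at Departed starting from transient state s. Then h(Departed) = 1 and h(Trainee) = 0. By first-step analysis:
h(Manager) = 0.1·1 + 0.3·h(Manager) + 0.4·h(Junior) + 0.2·0
h(Junior) = 0.2·1 + 0.2·h(Manager) + 0.3·h(Junior) + 0.3·0
Solving: h(Manager) = 0.3659, h(Junior) = 0.3902.
Starting from Manager, the probability is 0.3659.

0.3659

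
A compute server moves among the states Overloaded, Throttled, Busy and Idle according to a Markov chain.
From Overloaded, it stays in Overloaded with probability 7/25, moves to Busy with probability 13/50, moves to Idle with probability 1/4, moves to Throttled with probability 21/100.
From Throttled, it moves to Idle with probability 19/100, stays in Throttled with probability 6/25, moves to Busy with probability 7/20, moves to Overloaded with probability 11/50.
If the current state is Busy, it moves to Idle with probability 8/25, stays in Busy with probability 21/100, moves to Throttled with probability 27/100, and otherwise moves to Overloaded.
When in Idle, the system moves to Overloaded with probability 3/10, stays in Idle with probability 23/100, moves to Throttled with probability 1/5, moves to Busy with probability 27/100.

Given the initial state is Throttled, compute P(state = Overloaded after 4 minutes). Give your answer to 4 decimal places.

Propagate the distribution vector 4 minutes from Throttled.
After 0 minutes: (0.0000, 1.0000, 0.0000, 0.0000)
After 1 minute: (0.2200, 0.2400, 0.3500, 0.1900)
After 2 minutes: (0.2414, 0.2363, 0.2660, 0.2563)
After 3 minutes: (0.2497, 0.2305, 0.2705, 0.2493)
After 4 minutes: (0.2495, 0.2307, 0.2697, 0.2501)
P(in Overloaded after 4 minutes) = 0.2495

0.2495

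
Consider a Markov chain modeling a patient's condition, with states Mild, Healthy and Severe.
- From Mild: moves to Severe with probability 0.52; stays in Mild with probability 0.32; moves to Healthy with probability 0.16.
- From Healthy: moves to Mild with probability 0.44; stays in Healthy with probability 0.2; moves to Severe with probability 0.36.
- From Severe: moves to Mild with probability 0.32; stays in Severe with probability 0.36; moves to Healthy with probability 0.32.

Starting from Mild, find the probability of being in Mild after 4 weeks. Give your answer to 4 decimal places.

0.3483

Propagate the distribution vector 4 weeks from Mild.
After 0 weeks: (1.0000, 0.0000, 0.0000)
After 1 week: (0.3200, 0.1600, 0.5200)
After 2 weeks: (0.3392, 0.2496, 0.4112)
After 3 weeks: (0.3500, 0.2358, 0.4143)
After 4 weeks: (0.3483, 0.2357, 0.4160)
P(in Mild after 4 weeks) = 0.3483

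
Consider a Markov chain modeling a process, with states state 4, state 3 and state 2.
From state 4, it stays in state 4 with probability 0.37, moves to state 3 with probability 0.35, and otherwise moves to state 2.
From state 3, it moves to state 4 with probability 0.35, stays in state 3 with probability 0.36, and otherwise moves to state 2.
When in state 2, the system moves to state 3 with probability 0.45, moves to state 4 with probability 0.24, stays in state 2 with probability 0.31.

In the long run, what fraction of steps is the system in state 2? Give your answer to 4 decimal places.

0.2926

Let the stationary distribution be π with π = πP and π_1 + π_2 + π_3 = 1.
π_1 = 0.37·π_1 + 0.35·π_2 + 0.24·π_3
π_2 = 0.35·π_1 + 0.36·π_2 + 0.45·π_3
Solving with the normalization constraint gives π = (0.3243, 0.3831, 0.2926).
So the stationary probability of state 2 is 0.2926.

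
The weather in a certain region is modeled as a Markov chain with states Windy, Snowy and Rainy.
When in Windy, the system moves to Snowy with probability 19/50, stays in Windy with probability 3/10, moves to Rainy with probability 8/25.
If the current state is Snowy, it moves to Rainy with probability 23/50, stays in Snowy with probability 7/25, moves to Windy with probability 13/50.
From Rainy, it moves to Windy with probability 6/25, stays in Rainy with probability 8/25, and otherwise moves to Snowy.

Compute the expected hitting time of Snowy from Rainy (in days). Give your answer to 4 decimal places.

2.3547

Let t(s) be the expected number of days to first reach Snowy from state s, with t(Snowy) = 0. Conditioning on the first day:
t(Windy) = 1 + 0.3·t(Windy) + 0.32·t(Rainy)
t(Rainy) = 1 + 0.24·t(Windy) + 0.32·t(Rainy)
Solving: t(Windy) = 2.5050, t(Rainy) = 2.3547.
Expected days from Rainy to Snowy: 2.3547.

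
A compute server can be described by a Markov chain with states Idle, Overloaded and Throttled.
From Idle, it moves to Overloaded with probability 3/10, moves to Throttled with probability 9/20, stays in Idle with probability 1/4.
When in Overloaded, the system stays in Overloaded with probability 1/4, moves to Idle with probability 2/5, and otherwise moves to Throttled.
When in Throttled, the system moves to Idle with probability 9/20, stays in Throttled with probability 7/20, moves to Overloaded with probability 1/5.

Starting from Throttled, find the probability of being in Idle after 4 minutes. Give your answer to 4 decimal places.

Propagate the distribution vector 4 minutes from Throttled.
After 0 minutes: (0.0000, 0.0000, 1.0000)
After 1 minute: (0.4500, 0.2000, 0.3500)
After 2 minutes: (0.3500, 0.2550, 0.3950)
After 3 minutes: (0.3673, 0.2478, 0.3850)
After 4 minutes: (0.3642, 0.2491, 0.3867)
P(in Idle after 4 minutes) = 0.3642

0.3642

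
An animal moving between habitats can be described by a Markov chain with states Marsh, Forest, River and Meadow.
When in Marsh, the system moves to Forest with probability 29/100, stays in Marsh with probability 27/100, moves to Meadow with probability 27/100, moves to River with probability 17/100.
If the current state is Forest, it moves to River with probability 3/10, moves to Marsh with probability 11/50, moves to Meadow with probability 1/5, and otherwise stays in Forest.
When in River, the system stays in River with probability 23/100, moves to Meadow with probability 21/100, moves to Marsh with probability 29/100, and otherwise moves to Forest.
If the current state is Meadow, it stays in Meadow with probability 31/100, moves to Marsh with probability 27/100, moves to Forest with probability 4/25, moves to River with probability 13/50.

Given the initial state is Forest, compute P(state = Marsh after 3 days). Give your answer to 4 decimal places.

0.2621

Propagate the distribution vector 3 days from Forest.
After 0 days: (0.0000, 1.0000, 0.0000, 0.0000)
After 1 day: (0.2200, 0.2800, 0.3000, 0.2000)
After 2 days: (0.2620, 0.2552, 0.2424, 0.2404)
After 3 days: (0.2621, 0.2513, 0.2394, 0.2472)
P(in Marsh after 3 days) = 0.2621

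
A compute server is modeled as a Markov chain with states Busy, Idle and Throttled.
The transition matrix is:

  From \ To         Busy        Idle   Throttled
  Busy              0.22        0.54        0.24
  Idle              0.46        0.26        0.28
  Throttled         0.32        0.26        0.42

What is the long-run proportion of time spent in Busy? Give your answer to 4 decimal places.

0.3360

Let the stationary distribution be π with π = πP and π_1 + π_2 + π_3 = 1.
π_1 = 0.22·π_1 + 0.46·π_2 + 0.32·π_3
π_2 = 0.54·π_1 + 0.26·π_2 + 0.26·π_3
Solving with the normalization constraint gives π = (0.3360, 0.3541, 0.3100).
So the stationary probability of Busy is 0.3360.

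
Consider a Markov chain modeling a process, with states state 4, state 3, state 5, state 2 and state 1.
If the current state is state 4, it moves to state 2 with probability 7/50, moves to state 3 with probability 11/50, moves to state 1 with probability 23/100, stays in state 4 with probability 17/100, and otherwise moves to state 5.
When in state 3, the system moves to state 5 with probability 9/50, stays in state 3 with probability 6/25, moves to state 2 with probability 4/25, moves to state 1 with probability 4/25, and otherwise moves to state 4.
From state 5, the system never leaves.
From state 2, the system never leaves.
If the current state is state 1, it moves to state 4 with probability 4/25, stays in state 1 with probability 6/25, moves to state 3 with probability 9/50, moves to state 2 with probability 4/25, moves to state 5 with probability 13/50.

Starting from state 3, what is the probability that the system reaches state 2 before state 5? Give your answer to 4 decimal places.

0.4273

Let h(s) be the probability of absorption at state 2 starting from transient state s. Then h(state 2) = 1 and h(state 5) = 0. By first-step analysis:
h(state 4) = 0.17·h(state 4) + 0.22·h(state 3) + 0.24·0 + 0.14·1 + 0.23·h(state 1)
h(state 3) = 0.26·h(state 4) + 0.24·h(state 3) + 0.18·0 + 0.16·1 + 0.16·h(state 1)
h(state 1) = 0.16·h(state 4) + 0.18·h(state 3) + 0.26·0 + 0.16·1 + 0.24·h(state 1)
Solving: h(state 4) = 0.3911, h(state 3) = 0.4273, h(state 1) = 0.3941.
Starting from state 3, the probability is 0.4273.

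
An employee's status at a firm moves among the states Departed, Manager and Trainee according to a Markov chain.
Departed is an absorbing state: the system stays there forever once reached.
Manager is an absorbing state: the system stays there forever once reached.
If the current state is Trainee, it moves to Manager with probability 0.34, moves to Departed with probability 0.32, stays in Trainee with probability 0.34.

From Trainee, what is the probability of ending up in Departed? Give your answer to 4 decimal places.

Let h(s) be the probability of absorption at Departed starting from transient state s. Then h(Departed) = 1 and h(Manager) = 0. By first-step analysis:
h(Trainee) = 0.32·1 + 0.34·0 + 0.34·h(Trainee)
Solving: h(Trainee) = 0.4848.
Starting from Trainee, the probability is 0.4848.

0.4848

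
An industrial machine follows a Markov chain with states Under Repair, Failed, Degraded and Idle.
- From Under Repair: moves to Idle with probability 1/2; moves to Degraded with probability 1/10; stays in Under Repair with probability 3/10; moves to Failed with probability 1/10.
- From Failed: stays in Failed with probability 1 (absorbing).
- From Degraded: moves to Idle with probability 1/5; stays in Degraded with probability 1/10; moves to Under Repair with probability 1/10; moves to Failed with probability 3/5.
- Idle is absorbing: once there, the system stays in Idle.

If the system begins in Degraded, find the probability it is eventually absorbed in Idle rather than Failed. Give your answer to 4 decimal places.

Let h(s) be the probability of absorption at Idle starting from transient state s. Then h(Idle) = 1 and h(Failed) = 0. By first-step analysis:
h(Under Repair) = 0.3·h(Under Repair) + 0.1·0 + 0.1·h(Degraded) + 0.5·1
h(Degraded) = 0.1·h(Under Repair) + 0.6·0 + 0.1·h(Degraded) + 0.2·1
Solving: h(Under Repair) = 0.7581, h(Degraded) = 0.3065.
Starting from Degraded, the probability is 0.3065.

0.3065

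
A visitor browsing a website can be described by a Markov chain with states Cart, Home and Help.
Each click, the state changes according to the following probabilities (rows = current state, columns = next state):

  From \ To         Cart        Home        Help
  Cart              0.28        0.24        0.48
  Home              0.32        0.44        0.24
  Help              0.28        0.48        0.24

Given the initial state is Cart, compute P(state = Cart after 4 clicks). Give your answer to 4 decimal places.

Propagate the distribution vector 4 clicks from Cart.
After 0 clicks: (1.0000, 0.0000, 0.0000)
After 1 click: (0.2800, 0.2400, 0.4800)
After 2 clicks: (0.2896, 0.4032, 0.3072)
After 3 clicks: (0.2961, 0.3944, 0.3095)
After 4 clicks: (0.2958, 0.3932, 0.3111)
P(in Cart after 4 clicks) = 0.2958

0.2958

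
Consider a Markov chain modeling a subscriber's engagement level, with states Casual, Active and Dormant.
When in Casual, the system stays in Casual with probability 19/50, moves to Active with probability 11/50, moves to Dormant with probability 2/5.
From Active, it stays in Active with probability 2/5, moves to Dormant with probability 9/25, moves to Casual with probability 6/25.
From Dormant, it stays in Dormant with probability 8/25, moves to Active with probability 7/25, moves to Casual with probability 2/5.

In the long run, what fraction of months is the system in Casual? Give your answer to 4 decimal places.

Let the stationary distribution be π with π = πP and π_1 + π_2 + π_3 = 1.
π_1 = 0.38·π_1 + 0.24·π_2 + 0.4·π_3
π_2 = 0.22·π_1 + 0.4·π_2 + 0.28·π_3
Solving with the normalization constraint gives π = (0.3459, 0.2946, 0.3595).
So the stationary probability of Casual is 0.3459.

0.3459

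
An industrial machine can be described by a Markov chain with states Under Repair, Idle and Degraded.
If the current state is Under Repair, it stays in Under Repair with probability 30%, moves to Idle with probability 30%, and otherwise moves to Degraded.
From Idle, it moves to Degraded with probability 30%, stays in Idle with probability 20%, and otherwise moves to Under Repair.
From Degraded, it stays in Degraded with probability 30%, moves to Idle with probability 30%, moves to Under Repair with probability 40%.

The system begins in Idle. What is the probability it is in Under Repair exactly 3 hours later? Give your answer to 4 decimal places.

0.3910

Propagate the distribution vector 3 hours from Idle.
After 0 hours: (0.0000, 1.0000, 0.0000)
After 1 hour: (0.5000, 0.2000, 0.3000)
After 2 hours: (0.3700, 0.2800, 0.3500)
After 3 hours: (0.3910, 0.2720, 0.3370)
P(in Under Repair after 3 hours) = 0.3910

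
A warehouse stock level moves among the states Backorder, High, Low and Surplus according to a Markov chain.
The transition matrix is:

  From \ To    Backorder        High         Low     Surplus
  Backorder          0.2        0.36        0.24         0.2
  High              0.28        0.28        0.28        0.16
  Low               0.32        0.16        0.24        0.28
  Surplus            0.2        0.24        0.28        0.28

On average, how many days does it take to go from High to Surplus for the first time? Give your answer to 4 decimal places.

4.9549

Let t(s) be the expected number of days to first reach Surplus from state s, with t(Surplus) = 0. Conditioning on the first day:
t(Backorder) = 1 + 0.2·t(Backorder) + 0.36·t(High) + 0.24·t(Low)
t(High) = 1 + 0.28·t(Backorder) + 0.28·t(High) + 0.28·t(Low)
t(Low) = 1 + 0.32·t(Backorder) + 0.16·t(High) + 0.24·t(Low)
Solving: t(Backorder) = 4.7928, t(High) = 4.9549, t(Low) = 4.3769.
Expected days from High to Surplus: 4.9549.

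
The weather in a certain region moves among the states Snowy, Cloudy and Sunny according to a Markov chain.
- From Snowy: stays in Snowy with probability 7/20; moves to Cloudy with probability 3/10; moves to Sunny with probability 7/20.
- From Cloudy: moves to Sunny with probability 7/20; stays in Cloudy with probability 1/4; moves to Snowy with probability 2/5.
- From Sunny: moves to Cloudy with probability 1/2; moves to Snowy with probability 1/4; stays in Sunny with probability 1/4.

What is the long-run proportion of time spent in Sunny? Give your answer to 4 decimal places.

0.3182

Let the stationary distribution be π with π = πP and π_1 + π_2 + π_3 = 1.
π_1 = 0.35·π_1 + 0.4·π_2 + 0.25·π_3
π_2 = 0.3·π_1 + 0.25·π_2 + 0.5·π_3
Solving with the normalization constraint gives π = (0.3355, 0.3463, 0.3182).
So the stationary probability of Sunny is 0.3182.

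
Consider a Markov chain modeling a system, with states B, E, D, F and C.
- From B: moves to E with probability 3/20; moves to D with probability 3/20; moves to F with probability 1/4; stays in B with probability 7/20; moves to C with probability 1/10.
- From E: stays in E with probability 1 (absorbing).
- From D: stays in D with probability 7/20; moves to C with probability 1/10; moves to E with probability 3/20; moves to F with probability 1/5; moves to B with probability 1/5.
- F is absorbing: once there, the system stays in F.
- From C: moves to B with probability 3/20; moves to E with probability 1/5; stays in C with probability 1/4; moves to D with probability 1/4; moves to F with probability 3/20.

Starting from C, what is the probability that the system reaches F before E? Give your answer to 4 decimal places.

0.5084

Let h(s) be the probability of absorption at F starting from transient state s. Then h(F) = 1 and h(E) = 0. By first-step analysis:
h(B) = 0.35·h(B) + 0.15·0 + 0.15·h(D) + 0.25·1 + 0.1·h(C)
h(D) = 0.2·h(B) + 0.15·0 + 0.35·h(D) + 0.2·1 + 0.1·h(C)
h(C) = 0.15·h(B) + 0.2·0 + 0.25·h(D) + 0.15·1 + 0.25·h(C)
Solving: h(B) = 0.5941, h(D) = 0.5687, h(C) = 0.5084.
Starting from C, the probability is 0.5084.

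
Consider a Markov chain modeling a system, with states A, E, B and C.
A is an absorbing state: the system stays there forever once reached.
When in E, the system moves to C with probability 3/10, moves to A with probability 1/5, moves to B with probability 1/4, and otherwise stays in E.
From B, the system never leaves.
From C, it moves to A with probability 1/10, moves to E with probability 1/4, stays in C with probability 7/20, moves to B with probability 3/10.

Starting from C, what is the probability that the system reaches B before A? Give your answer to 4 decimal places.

Let h(s) be the probability of absorption at B starting from transient state s. Then h(B) = 1 and h(A) = 0. By first-step analysis:
h(E) = 0.2·0 + 0.25·h(E) + 0.25·1 + 0.3·h(C)
h(C) = 0.1·0 + 0.25·h(E) + 0.3·1 + 0.35·h(C)
Solving: h(E) = 0.6121, h(C) = 0.6970.
Starting from C, the probability is 0.6970.

0.6970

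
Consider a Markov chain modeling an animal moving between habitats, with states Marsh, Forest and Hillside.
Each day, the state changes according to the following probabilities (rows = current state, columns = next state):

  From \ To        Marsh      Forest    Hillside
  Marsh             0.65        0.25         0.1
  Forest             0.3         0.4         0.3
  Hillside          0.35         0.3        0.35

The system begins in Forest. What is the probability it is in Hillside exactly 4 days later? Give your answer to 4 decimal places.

Propagate the distribution vector 4 days from Forest.
After 0 days: (0.0000, 1.0000, 0.0000)
After 1 day: (0.3000, 0.4000, 0.3000)
After 2 days: (0.4200, 0.3250, 0.2550)
After 3 days: (0.4598, 0.3115, 0.2288)
After 4 days: (0.4724, 0.3082, 0.2195)
P(in Hillside after 4 days) = 0.2195

0.2195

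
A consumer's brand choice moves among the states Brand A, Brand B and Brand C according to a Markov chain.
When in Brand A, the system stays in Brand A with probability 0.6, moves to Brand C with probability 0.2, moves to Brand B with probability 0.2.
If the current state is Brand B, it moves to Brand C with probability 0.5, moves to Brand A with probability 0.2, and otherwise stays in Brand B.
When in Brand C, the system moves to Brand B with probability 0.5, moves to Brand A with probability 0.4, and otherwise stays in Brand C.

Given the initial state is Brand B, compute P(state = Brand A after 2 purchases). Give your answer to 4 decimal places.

Sum over the intermediate state after 1 purchase:
P = P(Brand B→Brand A)·P(Brand A→Brand A) + P(Brand B→Brand B)·P(Brand B→Brand A) + P(Brand B→Brand C)·P(Brand C→Brand A)
  = 0.2×0.6 + 0.3×0.2 + 0.5×0.4
  = 0.1200 + 0.0600 + 0.2000 = 0.3800

0.3800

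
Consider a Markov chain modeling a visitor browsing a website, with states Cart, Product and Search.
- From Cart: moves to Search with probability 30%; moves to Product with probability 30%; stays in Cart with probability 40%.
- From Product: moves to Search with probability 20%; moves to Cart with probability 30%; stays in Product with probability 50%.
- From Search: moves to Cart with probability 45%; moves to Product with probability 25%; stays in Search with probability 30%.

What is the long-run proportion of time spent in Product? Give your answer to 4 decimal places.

Let the stationary distribution be π with π = πP and π_1 + π_2 + π_3 = 1.
π_1 = 0.4·π_1 + 0.3·π_2 + 0.45·π_3
π_2 = 0.3·π_1 + 0.5·π_2 + 0.25·π_3
Solving with the normalization constraint gives π = (0.3774, 0.3585, 0.2642).
So the stationary probability of Product is 0.3585.

0.3585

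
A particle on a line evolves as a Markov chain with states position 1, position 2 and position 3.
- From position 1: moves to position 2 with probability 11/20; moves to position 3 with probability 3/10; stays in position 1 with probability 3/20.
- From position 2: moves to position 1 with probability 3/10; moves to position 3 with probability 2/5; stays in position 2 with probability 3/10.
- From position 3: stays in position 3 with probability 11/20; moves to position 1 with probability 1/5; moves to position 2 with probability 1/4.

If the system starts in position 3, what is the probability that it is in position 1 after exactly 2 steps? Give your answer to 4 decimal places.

Sum over the intermediate state after 1 step:
P = P(position 3→position 1)·P(position 1→position 1) + P(position 3→position 2)·P(position 2→position 1) + P(position 3→position 3)·P(position 3→position 1)
  = 0.2×0.15 + 0.25×0.3 + 0.55×0.2
  = 0.0300 + 0.0750 + 0.1100 = 0.2150

0.2150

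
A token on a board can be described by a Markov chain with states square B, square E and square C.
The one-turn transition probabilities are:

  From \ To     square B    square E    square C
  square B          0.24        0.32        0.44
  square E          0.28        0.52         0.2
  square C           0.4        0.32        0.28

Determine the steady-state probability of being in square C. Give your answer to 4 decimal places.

0.2966

Let the stationary distribution be π with π = πP and π_1 + π_2 + π_3 = 1.
π_1 = 0.24·π_1 + 0.28·π_2 + 0.4·π_3
π_2 = 0.32·π_1 + 0.52·π_2 + 0.32·π_3
Solving with the normalization constraint gives π = (0.3034, 0.4000, 0.2966).
So the stationary probability of square C is 0.2966.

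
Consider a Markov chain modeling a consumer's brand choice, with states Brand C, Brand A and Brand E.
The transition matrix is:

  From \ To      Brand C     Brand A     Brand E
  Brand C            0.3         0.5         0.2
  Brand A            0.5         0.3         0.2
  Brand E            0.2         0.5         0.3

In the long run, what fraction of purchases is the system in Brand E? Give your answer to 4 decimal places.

0.2222

Let the stationary distribution be π with π = πP and π_1 + π_2 + π_3 = 1.
π_1 = 0.3·π_1 + 0.5·π_2 + 0.2·π_3
π_2 = 0.5·π_1 + 0.3·π_2 + 0.5·π_3
Solving with the normalization constraint gives π = (0.3611, 0.4167, 0.2222).
So the stationary probability of Brand E is 0.2222.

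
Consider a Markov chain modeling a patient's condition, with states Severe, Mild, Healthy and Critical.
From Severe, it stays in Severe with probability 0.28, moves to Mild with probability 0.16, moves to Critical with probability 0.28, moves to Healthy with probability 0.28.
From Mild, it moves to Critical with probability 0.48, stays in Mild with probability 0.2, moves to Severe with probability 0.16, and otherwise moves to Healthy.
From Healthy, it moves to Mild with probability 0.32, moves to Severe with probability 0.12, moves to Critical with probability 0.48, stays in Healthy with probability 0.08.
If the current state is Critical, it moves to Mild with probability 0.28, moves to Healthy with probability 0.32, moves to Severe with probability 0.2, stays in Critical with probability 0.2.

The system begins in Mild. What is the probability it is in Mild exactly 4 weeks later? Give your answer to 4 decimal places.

Propagate the distribution vector 4 weeks from Mild.
After 0 weeks: (0.0000, 1.0000, 0.0000, 0.0000)
After 1 week: (0.1600, 0.2000, 0.1600, 0.4800)
After 2 weeks: (0.1920, 0.2512, 0.2432, 0.3136)
After 3 weeks: (0.1859, 0.2466, 0.2138, 0.3538)
After 4 weeks: (0.1879, 0.2465, 0.2218, 0.3438)
P(in Mild after 4 weeks) = 0.2465

0.2465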